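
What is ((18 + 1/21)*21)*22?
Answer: 8338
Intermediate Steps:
((18 + 1/21)*21)*22 = ((379/21)*21)*22 = 379*22 = 8338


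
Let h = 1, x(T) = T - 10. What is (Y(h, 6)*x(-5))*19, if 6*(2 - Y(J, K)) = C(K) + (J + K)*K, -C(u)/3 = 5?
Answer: 1425/2 ≈ 712.50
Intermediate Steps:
C(u) = -15 (C(u) = -3*5 = -15)
x(T) = -10 + T
Y(J, K) = 9/2 - K*(J + K)/6 (Y(J, K) = 2 - (-15 + (J + K)*K)/6 = 2 - (-15 + K*(J + K))/6 = 2 + (5/2 - K*(J + K)/6) = 9/2 - K*(J + K)/6)
(Y(h, 6)*x(-5))*19 = ((9/2 - ⅙*6² - ⅙*1*6)*(-10 - 5))*19 = ((9/2 - ⅙*36 - 1)*(-15))*19 = ((9/2 - 6 - 1)*(-15))*19 = -5/2*(-15)*19 = (75/2)*19 = 1425/2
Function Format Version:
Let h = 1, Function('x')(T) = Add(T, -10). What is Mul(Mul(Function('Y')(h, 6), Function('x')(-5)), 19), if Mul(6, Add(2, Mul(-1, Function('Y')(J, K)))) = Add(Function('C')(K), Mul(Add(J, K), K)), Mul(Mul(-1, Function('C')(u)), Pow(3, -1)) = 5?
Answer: Rational(1425, 2) ≈ 712.50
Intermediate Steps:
Function('C')(u) = -15 (Function('C')(u) = Mul(-3, 5) = -15)
Function('x')(T) = Add(-10, T)
Function('Y')(J, K) = Add(Rational(9, 2), Mul(Rational(-1, 6), K, Add(J, K))) (Function('Y')(J, K) = Add(2, Mul(Rational(-1, 6), Add(-15, Mul(Add(J, K), K)))) = Add(2, Mul(Rational(-1, 6), Add(-15, Mul(K, Add(J, K))))) = Add(2, Add(Rational(5, 2), Mul(Rational(-1, 6), K, Add(J, K)))) = Add(Rational(9, 2), Mul(Rational(-1, 6), K, Add(J, K))))
Mul(Mul(Function('Y')(h, 6), Function('x')(-5)), 19) = Mul(Mul(Add(Rational(9, 2), Mul(Rational(-1, 6), Pow(6, 2)), Mul(Rational(-1, 6), 1, 6)), Add(-10, -5)), 19) = Mul(Mul(Add(Rational(9, 2), Mul(Rational(-1, 6), 36), -1), -15), 19) = Mul(Mul(Add(Rational(9, 2), -6, -1), -15), 19) = Mul(Mul(Rational(-5, 2), -15), 19) = Mul(Rational(75, 2), 19) = Rational(1425, 2)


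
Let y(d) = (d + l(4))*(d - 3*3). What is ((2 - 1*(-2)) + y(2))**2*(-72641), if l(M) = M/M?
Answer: -20993249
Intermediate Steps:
l(M) = 1
y(d) = (1 + d)*(-9 + d) (y(d) = (d + 1)*(d - 3*3) = (1 + d)*(d - 9) = (1 + d)*(-9 + d))
((2 - 1*(-2)) + y(2))**2*(-72641) = ((2 - 1*(-2)) + (-9 + 2**2 - 8*2))**2*(-72641) = ((2 + 2) + (-9 + 4 - 16))**2*(-72641) = (4 - 21)**2*(-72641) = (-17)**2*(-72641) = 289*(-72641) = -20993249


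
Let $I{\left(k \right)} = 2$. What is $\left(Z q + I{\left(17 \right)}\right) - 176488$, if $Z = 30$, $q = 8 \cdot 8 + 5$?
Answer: $-174416$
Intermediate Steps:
$q = 69$ ($q = 64 + 5 = 69$)
$\left(Z q + I{\left(17 \right)}\right) - 176488 = \left(30 \cdot 69 + 2\right) - 176488 = \left(2070 + 2\right) - 176488 = 2072 - 176488 = -174416$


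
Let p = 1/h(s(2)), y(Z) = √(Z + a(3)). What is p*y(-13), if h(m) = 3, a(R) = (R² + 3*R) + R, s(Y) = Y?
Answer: 2*√2/3 ≈ 0.94281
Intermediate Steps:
a(R) = R² + 4*R
y(Z) = √(21 + Z) (y(Z) = √(Z + 3*(4 + 3)) = √(Z + 3*7) = √(Z + 21) = √(21 + Z))
p = ⅓ (p = 1/3 = ⅓ ≈ 0.33333)
p*y(-13) = √(21 - 13)/3 = √8/3 = (2*√2)/3 = 2*√2/3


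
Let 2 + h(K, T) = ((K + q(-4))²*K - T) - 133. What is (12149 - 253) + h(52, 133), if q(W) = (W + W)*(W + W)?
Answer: 711340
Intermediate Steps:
q(W) = 4*W² (q(W) = (2*W)*(2*W) = 4*W²)
h(K, T) = -135 - T + K*(64 + K)² (h(K, T) = -2 + (((K + 4*(-4)²)²*K - T) - 133) = -2 + (((K + 4*16)²*K - T) - 133) = -2 + (((K + 64)²*K - T) - 133) = -2 + (((64 + K)²*K - T) - 133) = -2 + ((K*(64 + K)² - T) - 133) = -2 + ((-T + K*(64 + K)²) - 133) = -2 + (-133 - T + K*(64 + K)²) = -135 - T + K*(64 + K)²)
(12149 - 253) + h(52, 133) = (12149 - 253) + (-135 - 1*133 + 52*(64 + 52)²) = 11896 + (-135 - 133 + 52*116²) = 11896 + (-135 - 133 + 52*13456) = 11896 + (-135 - 133 + 699712) = 11896 + 699444 = 711340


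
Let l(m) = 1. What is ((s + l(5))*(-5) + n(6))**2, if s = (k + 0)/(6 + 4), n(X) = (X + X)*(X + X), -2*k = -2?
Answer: 76729/4 ≈ 19182.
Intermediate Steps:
k = 1 (k = -1/2*(-2) = 1)
n(X) = 4*X**2 (n(X) = (2*X)*(2*X) = 4*X**2)
s = 1/10 (s = (1 + 0)/(6 + 4) = 1/10 ≈ 0.10000)
((s + l(5))*(-5) + n(6))**2 = ((1/10 + 1)*(-5) + 4*6**2)**2 = ((11/10)*(-5) + 4*36)**2 = (-11/2 + 144)**2 = (277/2)**2 = 76729/4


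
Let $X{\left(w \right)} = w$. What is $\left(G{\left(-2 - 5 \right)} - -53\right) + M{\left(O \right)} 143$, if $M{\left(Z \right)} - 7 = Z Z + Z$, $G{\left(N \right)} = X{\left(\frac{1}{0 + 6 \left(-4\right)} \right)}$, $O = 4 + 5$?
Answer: $\frac{334175}{24} \approx 13924.0$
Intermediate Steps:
$O = 9$
$G{\left(N \right)} = - \frac{1}{24}$ ($G{\left(N \right)} = \frac{1}{0 + 6 \left(-4\right)} = \frac{1}{0 - 24} = \frac{1}{-24} = - \frac{1}{24}$)
$M{\left(Z \right)} = 7 + Z + Z^{2}$ ($M{\left(Z \right)} = 7 + \left(Z Z + Z\right) = 7 + \left(Z^{2} + Z\right) = 7 + \left(Z + Z^{2}\right) = 7 + Z + Z^{2}$)
$\left(G{\left(-2 - 5 \right)} - -53\right) + M{\left(O \right)} 143 = \left(- \frac{1}{24} - -53\right) + \left(7 + 9 + 9^{2}\right) 143 = \left(- \frac{1}{24} + 53\right) + \left(7 + 9 + 81\right) 143 = \frac{1271}{24} + 97 \cdot 143 = \frac{1271}{24} + 13871 = \frac{334175}{24}$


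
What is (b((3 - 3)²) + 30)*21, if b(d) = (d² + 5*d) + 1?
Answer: 651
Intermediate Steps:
b(d) = 1 + d² + 5*d
(b((3 - 3)²) + 30)*21 = ((1 + ((3 - 3)²)² + 5*(3 - 3)²) + 30)*21 = ((1 + (0²)² + 5*0²) + 30)*21 = ((1 + 0² + 5*0) + 30)*21 = ((1 + 0 + 0) + 30)*21 = (1 + 30)*21 = 31*21 = 651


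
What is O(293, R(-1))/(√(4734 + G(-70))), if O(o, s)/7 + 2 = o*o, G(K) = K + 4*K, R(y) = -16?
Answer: 600929*√274/1096 ≈ 9075.9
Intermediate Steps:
G(K) = 5*K
O(o, s) = -14 + 7*o² (O(o, s) = -14 + 7*(o*o) = -14 + 7*o²)
O(293, R(-1))/(√(4734 + G(-70))) = (-14 + 7*293²)/(√(4734 + 5*(-70))) = (-14 + 7*85849)/(√(4734 - 350)) = (-14 + 600943)/(√4384) = 600929/((4*√274)) = 600929*(√274/1096) = 600929*√274/1096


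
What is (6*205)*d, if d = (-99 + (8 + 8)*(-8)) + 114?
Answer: -138990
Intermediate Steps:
d = -113 (d = (-99 + 16*(-8)) + 114 = (-99 - 128) + 114 = -227 + 114 = -113)
(6*205)*d = (6*205)*(-113) = 1230*(-113) = -138990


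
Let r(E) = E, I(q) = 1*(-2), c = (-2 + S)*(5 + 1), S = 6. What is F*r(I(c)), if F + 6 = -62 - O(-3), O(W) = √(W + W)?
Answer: 136 + 2*I*√6 ≈ 136.0 + 4.899*I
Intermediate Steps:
O(W) = √2*√W (O(W) = √(2*W) = √2*√W)
c = 24 (c = (-2 + 6)*(5 + 1) = 4*6 = 24)
I(q) = -2
F = -68 - I*√6 (F = -6 + (-62 - √2*√(-3)) = -6 + (-62 - √2*I*√3) = -6 + (-62 - I*√6) = -68 - I*√6 ≈ -68.0 - 2.4495*I)
F*r(I(c)) = (-68 - I*√6)*(-2) = 136 + 2*I*√6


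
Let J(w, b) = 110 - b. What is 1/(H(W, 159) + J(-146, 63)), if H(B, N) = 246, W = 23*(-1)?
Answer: 1/293 ≈ 0.0034130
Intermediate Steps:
W = -23
1/(H(W, 159) + J(-146, 63)) = 1/(246 + (110 - 1*63)) = 1/(246 + (110 - 63)) = 1/(246 + 47) = 1/293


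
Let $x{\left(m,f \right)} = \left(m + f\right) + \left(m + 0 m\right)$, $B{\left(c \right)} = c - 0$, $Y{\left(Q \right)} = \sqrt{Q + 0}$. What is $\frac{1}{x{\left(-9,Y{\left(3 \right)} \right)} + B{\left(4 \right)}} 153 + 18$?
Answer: $\frac{1332}{193} - \frac{153 \sqrt{3}}{193} \approx 5.5285$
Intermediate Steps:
$Y{\left(Q \right)} = \sqrt{Q}$
$B{\left(c \right)} = c$ ($B{\left(c \right)} = c + 0 = c$)
$x{\left(m,f \right)} = f + 2 m$ ($x{\left(m,f \right)} = \left(f + m\right) + \left(m + 0\right) = \left(f + m\right) + m = f + 2 m$)
$\frac{1}{x{\left(-9,Y{\left(3 \right)} \right)} + B{\left(4 \right)}} 153 + 18 = \frac{1}{\left(\sqrt{3} + 2 \left(-9\right)\right) + 4} \cdot 153 + 18 = \frac{1}{\left(\sqrt{3} - 18\right) + 4} \cdot 153 + 18 = \frac{1}{\left(-18 + \sqrt{3}\right) + 4} \cdot 153 + 18 = \frac{1}{-14 + \sqrt{3}} \cdot 153 + 18 = \frac{153}{-14 + \sqrt{3}} + 18 = 18 + \frac{153}{-14 + \sqrt{3}}$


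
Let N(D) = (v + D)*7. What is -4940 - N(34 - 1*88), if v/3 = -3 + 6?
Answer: -4625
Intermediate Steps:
v = 9 (v = 3*(-3 + 6) = 3*3 = 9)
N(D) = 63 + 7*D (N(D) = (9 + D)*7 = 63 + 7*D)
-4940 - N(34 - 1*88) = -4940 - (63 + 7*(34 - 1*88)) = -4940 - (63 + 7*(34 - 88)) = -4940 - (63 + 7*(-54)) = -4940 - (63 - 378) = -4940 - 1*(-315) = -4940 + 315 = -4625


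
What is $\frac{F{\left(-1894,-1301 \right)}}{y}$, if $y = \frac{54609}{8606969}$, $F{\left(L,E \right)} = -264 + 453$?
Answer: $\frac{542239047}{18203} \approx 29788.0$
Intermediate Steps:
$F{\left(L,E \right)} = 189$
$y = \frac{54609}{8606969}$ ($y = 54609 \cdot \frac{1}{8606969} = \frac{54609}{8606969} \approx 0.0063447$)
$\frac{F{\left(-1894,-1301 \right)}}{y} = \frac{189}{\frac{54609}{8606969}} = 189 \cdot \frac{8606969}{54609} = \frac{542239047}{18203}$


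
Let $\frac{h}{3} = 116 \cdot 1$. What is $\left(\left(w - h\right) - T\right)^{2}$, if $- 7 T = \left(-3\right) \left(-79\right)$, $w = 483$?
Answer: $\frac{1397124}{49} \approx 28513.0$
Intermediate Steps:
$T = - \frac{237}{7}$ ($T = - \frac{\left(-3\right) \left(-79\right)}{7} = \left(- \frac{1}{7}\right) 237 = - \frac{237}{7} \approx -33.857$)
$h = 348$ ($h = 3 \cdot 116 \cdot 1 = 3 \cdot 116 = 348$)
$\left(\left(w - h\right) - T\right)^{2} = \left(\left(483 - 348\right) - - \frac{237}{7}\right)^{2} = \left(\left(483 - 348\right) + \frac{237}{7}\right)^{2} = \left(135 + \frac{237}{7}\right)^{2} = \left(\frac{1182}{7}\right)^{2} = \frac{1397124}{49}$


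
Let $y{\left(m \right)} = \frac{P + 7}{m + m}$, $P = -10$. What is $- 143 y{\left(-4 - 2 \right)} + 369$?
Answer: $\frac{1333}{4} \approx 333.25$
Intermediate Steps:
$y{\left(m \right)} = - \frac{3}{2 m}$ ($y{\left(m \right)} = \frac{-10 + 7}{m + m} = - \frac{3}{2 m}$)
$- 143 y{\left(-4 - 2 \right)} + 369 = - 143 \left(- \frac{3}{2 \left(-4 - 2\right)}\right) + 369 = - 143 \left(- \frac{3}{2 \left(-6\right)}\right) + 369 = - 143 \left(\left(- \frac{3}{2}\right) \left(- \frac{1}{6}\right)\right) + 369 = \left(-143\right) \frac{1}{4} + 369 = - \frac{143}{4} + 369 = \frac{1333}{4}$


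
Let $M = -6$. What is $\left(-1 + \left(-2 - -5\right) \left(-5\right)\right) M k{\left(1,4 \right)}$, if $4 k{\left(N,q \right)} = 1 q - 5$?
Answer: $-24$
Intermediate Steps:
$k{\left(N,q \right)} = - \frac{5}{4} + \frac{q}{4}$ ($k{\left(N,q \right)} = \frac{1 q - 5}{4} = \frac{q - 5}{4} = \frac{-5 + q}{4} = - \frac{5}{4} + \frac{q}{4}$)
$\left(-1 + \left(-2 - -5\right) \left(-5\right)\right) M k{\left(1,4 \right)} = \left(-1 + \left(-2 - -5\right) \left(-5\right)\right) \left(-6\right) \left(- \frac{5}{4} + \frac{1}{4} \cdot 4\right) = \left(-1 + \left(-2 + 5\right) \left(-5\right)\right) \left(-6\right) \left(- \frac{5}{4} + 1\right) = \left(-1 + 3 \left(-5\right)\right) \left(-6\right) \left(- \frac{1}{4}\right) = \left(-1 - 15\right) \left(-6\right) \left(- \frac{1}{4}\right) = \left(-16\right) \left(-6\right) \left(- \frac{1}{4}\right) = 96 \left(- \frac{1}{4}\right) = -24$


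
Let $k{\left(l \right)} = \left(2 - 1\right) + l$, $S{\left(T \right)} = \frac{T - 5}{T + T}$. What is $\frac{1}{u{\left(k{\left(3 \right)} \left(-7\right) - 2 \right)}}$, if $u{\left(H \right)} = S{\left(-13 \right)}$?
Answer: $\frac{13}{9} \approx 1.4444$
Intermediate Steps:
$S{\left(T \right)} = \frac{-5 + T}{2 T}$
$k{\left(l \right)} = 1 + l$
$u{\left(H \right)} = \frac{9}{13}$ ($u{\left(H \right)} = \frac{-5 - 13}{2 \left(-13\right)} = \frac{1}{2} \left(- \frac{1}{13}\right) \left(-18\right) = \frac{9}{13}$)
$\frac{1}{u{\left(k{\left(3 \right)} \left(-7\right) - 2 \right)}} = \frac{1}{\frac{9}{13}} = \frac{13}{9}$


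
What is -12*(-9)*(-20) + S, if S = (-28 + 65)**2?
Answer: -791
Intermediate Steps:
S = 1369 (S = 37**2 = 1369)
-12*(-9)*(-20) + S = -12*(-9)*(-20) + 1369 = 108*(-20) + 1369 = -2160 + 1369 = -791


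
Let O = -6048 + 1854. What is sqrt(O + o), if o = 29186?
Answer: 4*sqrt(1562) ≈ 158.09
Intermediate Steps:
O = -4194
sqrt(O + o) = sqrt(-4194 + 29186) = sqrt(24992) = 4*sqrt(1562)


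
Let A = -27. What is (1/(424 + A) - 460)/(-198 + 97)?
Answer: 182619/40097 ≈ 4.5544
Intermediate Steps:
(1/(424 + A) - 460)/(-198 + 97) = (1/(424 - 27) - 460)/(-198 + 97) = (1/397 - 460)/(-101) = (1/397 - 460)*(-1/101) = -182619/397*(-1/101) = 182619/40097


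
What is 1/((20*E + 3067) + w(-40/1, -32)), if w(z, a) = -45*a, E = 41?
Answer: 1/5327 ≈ 0.00018772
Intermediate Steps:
1/((20*E + 3067) + w(-40/1, -32)) = 1/((20*41 + 3067) - 45*(-32)) = 1/((820 + 3067) + 1440) = 1/(3887 + 1440) = 1/5327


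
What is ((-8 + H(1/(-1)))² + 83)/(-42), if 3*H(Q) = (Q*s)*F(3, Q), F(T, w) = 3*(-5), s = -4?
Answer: -289/14 ≈ -20.643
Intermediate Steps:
F(T, w) = -15
H(Q) = 20*Q (H(Q) = ((Q*(-4))*(-15))/3 = (-4*Q*(-15))/3 = (60*Q)/3 = 20*Q)
((-8 + H(1/(-1)))² + 83)/(-42) = ((-8 + 20/(-1))² + 83)/(-42) = -((-8 + 20*(-1))² + 83)/42 = -((-8 - 20)² + 83)/42 = -((-28)² + 83)/42 = -(784 + 83)/42 = -1/42*867 = -289/14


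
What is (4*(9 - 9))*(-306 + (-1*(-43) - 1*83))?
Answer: 0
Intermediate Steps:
(4*(9 - 9))*(-306 + (-1*(-43) - 1*83)) = (4*0)*(-306 + (43 - 83)) = 0*(-306 - 40) = 0*(-346) = 0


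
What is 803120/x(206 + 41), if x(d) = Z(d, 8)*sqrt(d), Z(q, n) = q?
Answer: 803120*sqrt(247)/61009 ≈ 206.89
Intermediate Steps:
x(d) = d**(3/2) (x(d) = d*sqrt(d) = d**(3/2))
803120/x(206 + 41) = 803120/((206 + 41)**(3/2)) = 803120/(247**(3/2)) = 803120/((247*sqrt(247))) = 803120*(sqrt(247)/61009) = 803120*sqrt(247)/61009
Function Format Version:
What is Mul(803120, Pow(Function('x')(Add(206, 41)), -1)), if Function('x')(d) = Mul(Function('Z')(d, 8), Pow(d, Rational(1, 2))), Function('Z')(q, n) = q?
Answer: Mul(Rational(803120, 61009), Pow(247, Rational(1, 2))) ≈ 206.89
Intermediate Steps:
Function('x')(d) = Pow(d, Rational(3, 2)) (Function('x')(d) = Mul(d, Pow(d, Rational(1, 2))) = Pow(d, Rational(3, 2)))
Mul(803120, Pow(Function('x')(Add(206, 41)), -1)) = Mul(803120, Pow(Pow(Add(206, 41), Rational(3, 2)), -1)) = Mul(803120, Pow(Pow(247, Rational(3, 2)), -1)) = Mul(803120, Pow(Mul(247, Pow(247, Rational(1, 2))), -1)) = Mul(803120, Mul(Rational(1, 61009), Pow(247, Rational(1, 2)))) = Mul(Rational(803120, 61009), Pow(247, Rational(1, 2)))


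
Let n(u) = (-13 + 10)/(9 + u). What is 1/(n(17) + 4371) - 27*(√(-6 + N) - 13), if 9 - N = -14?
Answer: 39888719/113643 - 27*√17 ≈ 239.68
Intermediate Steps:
n(u) = -3/(9 + u)
N = 23 (N = 9 - 1*(-14) = 9 + 14 = 23)
1/(n(17) + 4371) - 27*(√(-6 + N) - 13) = 1/(-3/(9 + 17) + 4371) - 27*(√(-6 + 23) - 13) = 1/(-3/26 + 4371) - 27*(√17 - 13) = 1/(-3*1/26 + 4371) - 27*(-13 + √17) = 1/(-3/26 + 4371) - (-351 + 27*√17) = 1/(113643/26) + (351 - 27*√17) = 26/113643 + (351 - 27*√17) = 39888719/113643 - 27*√17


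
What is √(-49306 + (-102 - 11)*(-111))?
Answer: I*√36763 ≈ 191.74*I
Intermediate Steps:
√(-49306 + (-102 - 11)*(-111)) = √(-49306 - 113*(-111)) = √(-49306 + 12543) = √(-36763) = I*√36763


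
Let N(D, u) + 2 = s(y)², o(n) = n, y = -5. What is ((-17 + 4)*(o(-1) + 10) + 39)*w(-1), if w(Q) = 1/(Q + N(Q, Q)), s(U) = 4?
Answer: -6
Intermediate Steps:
N(D, u) = 14 (N(D, u) = -2 + 4² = -2 + 16 = 14)
w(Q) = 1/(14 + Q) (w(Q) = 1/(Q + 14) = 1/(14 + Q))
((-17 + 4)*(o(-1) + 10) + 39)*w(-1) = ((-17 + 4)*(-1 + 10) + 39)/(14 - 1) = (-13*9 + 39)/13 = (-117 + 39)*(1/13) = -78*1/13 = -6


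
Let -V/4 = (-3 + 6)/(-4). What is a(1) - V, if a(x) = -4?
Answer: -7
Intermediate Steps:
V = 3 (V = -4*(-3 + 6)/(-4) = -12*(-1)/4 = -4*(-3/4) = 3)
a(1) - V = -4 - 1*3 = -4 - 3 = -7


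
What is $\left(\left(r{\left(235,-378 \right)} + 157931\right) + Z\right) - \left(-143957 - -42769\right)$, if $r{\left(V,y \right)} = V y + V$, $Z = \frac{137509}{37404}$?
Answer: $\frac{6378417205}{37404} \approx 1.7053 \cdot 10^{5}$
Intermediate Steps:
$Z = \frac{137509}{37404}$ ($Z = 137509 \cdot \frac{1}{37404} = \frac{137509}{37404} \approx 3.6763$)
$r{\left(V,y \right)} = V + V y$
$\left(\left(r{\left(235,-378 \right)} + 157931\right) + Z\right) - \left(-143957 - -42769\right) = \left(\left(235 \left(1 - 378\right) + 157931\right) + \frac{137509}{37404}\right) - \left(-143957 - -42769\right) = \left(\left(235 \left(-377\right) + 157931\right) + \frac{137509}{37404}\right) - \left(-143957 + 42769\right) = \left(\left(-88595 + 157931\right) + \frac{137509}{37404}\right) - -101188 = \left(69336 + \frac{137509}{37404}\right) + 101188 = \frac{2593581253}{37404} + 101188 = \frac{6378417205}{37404}$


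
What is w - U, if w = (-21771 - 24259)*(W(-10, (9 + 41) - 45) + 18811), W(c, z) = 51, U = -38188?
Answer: -868179672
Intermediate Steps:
w = -868217860 (w = (-21771 - 24259)*(51 + 18811) = -46030*18862 = -868217860)
w - U = -868217860 - 1*(-38188) = -868217860 + 38188 = -868179672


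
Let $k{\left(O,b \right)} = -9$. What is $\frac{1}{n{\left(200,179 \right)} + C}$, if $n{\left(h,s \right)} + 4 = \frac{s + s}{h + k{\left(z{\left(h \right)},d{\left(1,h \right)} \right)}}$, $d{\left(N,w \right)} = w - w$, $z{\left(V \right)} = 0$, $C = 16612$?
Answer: $\frac{191}{3172486} \approx 6.0205 \cdot 10^{-5}$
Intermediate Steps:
$d{\left(N,w \right)} = 0$
$n{\left(h,s \right)} = -4 + \frac{2 s}{-9 + h}$ ($n{\left(h,s \right)} = -4 + \frac{s + s}{h - 9} = -4 + \frac{2 s}{-9 + h}$)
$\frac{1}{n{\left(200,179 \right)} + C} = \frac{1}{\frac{2 \left(18 + 179 - 400\right)}{-9 + 200} + 16612} = \frac{1}{\frac{2 \left(18 + 179 - 400\right)}{191} + 16612} = \frac{1}{2 \cdot \frac{1}{191} \left(-203\right) + 16612} = \frac{1}{- \frac{406}{191} + 16612} = \frac{1}{\frac{3172486}{191}} = \frac{191}{3172486}$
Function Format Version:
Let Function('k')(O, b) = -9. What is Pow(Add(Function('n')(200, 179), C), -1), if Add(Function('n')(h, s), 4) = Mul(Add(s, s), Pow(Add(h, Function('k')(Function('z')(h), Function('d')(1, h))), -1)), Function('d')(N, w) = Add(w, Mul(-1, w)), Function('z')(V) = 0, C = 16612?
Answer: Rational(191, 3172486) ≈ 6.0205e-5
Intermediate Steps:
Function('d')(N, w) = 0
Function('n')(h, s) = Add(-4, Mul(2, s, Pow(Add(-9, h), -1))) (Function('n')(h, s) = Add(-4, Mul(Add(s, s), Pow(Add(h, -9), -1))) = Add(-4, Mul(Mul(2, s), Pow(Add(-9, h), -1))) = Add(-4, Mul(2, s, Pow(Add(-9, h), -1))))
Pow(Add(Function('n')(200, 179), C), -1) = Pow(Add(Mul(2, Pow(Add(-9, 200), -1), Add(18, 179, Mul(-2, 200))), 16612), -1) = Pow(Add(Mul(2, Pow(191, -1), Add(18, 179, -400)), 16612), -1) = Pow(Add(Mul(2, Rational(1, 191), -203), 16612), -1) = Pow(Add(Rational(-406, 191), 16612), -1) = Pow(Rational(3172486, 191), -1) = Rational(191, 3172486)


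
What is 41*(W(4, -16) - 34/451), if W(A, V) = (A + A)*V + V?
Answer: -64978/11 ≈ -5907.1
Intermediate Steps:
W(A, V) = V + 2*A*V (W(A, V) = (2*A)*V + V = 2*A*V + V = V + 2*A*V)
41*(W(4, -16) - 34/451) = 41*(-16*(1 + 2*4) - 34/451) = 41*(-16*(1 + 8) - 34*1/451) = 41*(-16*9 - 34/451) = 41*(-144 - 34/451) = 41*(-64978/451) = -64978/11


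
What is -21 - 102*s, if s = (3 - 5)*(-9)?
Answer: -1857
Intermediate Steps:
s = 18 (s = -2*(-9) = 18)
-21 - 102*s = -21 - 102*18 = -21 - 1836 = -1857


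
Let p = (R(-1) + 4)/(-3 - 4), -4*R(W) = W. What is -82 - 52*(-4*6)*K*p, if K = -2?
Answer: 10034/7 ≈ 1433.4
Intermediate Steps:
R(W) = -W/4
p = -17/28 (p = (-1/4*(-1) + 4)/(-3 - 4) = (1/4 + 4)/(-7) = (17/4)*(-1/7) = -17/28 ≈ -0.60714)
-82 - 52*(-4*6)*K*p = -82 - 52*-4*6*(-2)*(-17)/28 = -82 - 52*(-24*(-2))*(-17)/28 = -82 - 2496*(-17)/28 = -82 - 52*(-204/7) = -82 + 10608/7 = 10034/7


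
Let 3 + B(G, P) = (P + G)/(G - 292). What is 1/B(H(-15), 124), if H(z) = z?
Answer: -307/1030 ≈ -0.29806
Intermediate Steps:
B(G, P) = -3 + (G + P)/(-292 + G) (B(G, P) = -3 + (P + G)/(G - 292) = -3 + (G + P)/(-292 + G))
1/B(H(-15), 124) = 1/((876 + 124 - 2*(-15))/(-292 - 15)) = 1/((876 + 124 + 30)/(-307)) = 1/(-1/307*1030) = 1/(-1030/307) = -307/1030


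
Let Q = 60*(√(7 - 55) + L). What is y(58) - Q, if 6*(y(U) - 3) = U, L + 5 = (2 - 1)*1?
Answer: 758/3 - 240*I*√3 ≈ 252.67 - 415.69*I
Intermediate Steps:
L = -4 (L = -5 + (2 - 1)*1 = -5 + 1*1 = -5 + 1 = -4)
y(U) = 3 + U/6
Q = -240 + 240*I*√3 (Q = 60*(√(7 - 55) - 4) = 60*(√(-48) - 4) = 60*(4*I*√3 - 4) = 60*(-4 + 4*I*√3) = -240 + 240*I*√3 ≈ -240.0 + 415.69*I)
y(58) - Q = (3 + (⅙)*58) - (-240 + 240*I*√3) = (3 + 29/3) + (240 - 240*I*√3) = 38/3 + (240 - 240*I*√3) = 758/3 - 240*I*√3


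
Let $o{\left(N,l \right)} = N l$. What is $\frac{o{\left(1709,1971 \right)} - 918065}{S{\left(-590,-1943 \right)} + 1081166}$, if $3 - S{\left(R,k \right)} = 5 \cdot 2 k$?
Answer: $\frac{2450374}{1100599} \approx 2.2264$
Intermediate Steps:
$S{\left(R,k \right)} = 3 - 10 k$ ($S{\left(R,k \right)} = 3 - 5 \cdot 2 k = 3 - 10 k$)
$\frac{o{\left(1709,1971 \right)} - 918065}{S{\left(-590,-1943 \right)} + 1081166} = \frac{1709 \cdot 1971 - 918065}{\left(3 - -19430\right) + 1081166} = \frac{3368439 - 918065}{\left(3 + 19430\right) + 1081166} = \frac{2450374}{19433 + 1081166} = \frac{2450374}{1100599}$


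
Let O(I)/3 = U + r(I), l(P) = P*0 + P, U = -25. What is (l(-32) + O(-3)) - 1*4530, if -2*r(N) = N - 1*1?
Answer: -4631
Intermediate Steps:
r(N) = 1/2 - N/2 (r(N) = -(N - 1*1)/2 = -(N - 1)/2 = -(-1 + N)/2 = 1/2 - N/2)
l(P) = P (l(P) = 0 + P = P)
O(I) = -147/2 - 3*I/2 (O(I) = 3*(-25 + (1/2 - I/2)) = 3*(-49/2 - I/2) = -147/2 - 3*I/2)
(l(-32) + O(-3)) - 1*4530 = (-32 + (-147/2 - 3/2*(-3))) - 1*4530 = (-32 + (-147/2 + 9/2)) - 4530 = (-32 - 69) - 4530 = -101 - 4530 = -4631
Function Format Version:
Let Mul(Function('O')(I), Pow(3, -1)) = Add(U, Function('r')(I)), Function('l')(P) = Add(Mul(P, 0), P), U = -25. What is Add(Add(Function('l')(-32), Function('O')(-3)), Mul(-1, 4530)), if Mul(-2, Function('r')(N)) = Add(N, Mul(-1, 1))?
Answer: -4631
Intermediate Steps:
Function('r')(N) = Add(Rational(1, 2), Mul(Rational(-1, 2), N)) (Function('r')(N) = Mul(Rational(-1, 2), Add(N, Mul(-1, 1))) = Mul(Rational(-1, 2), Add(N, -1)) = Mul(Rational(-1, 2), Add(-1, N)) = Add(Rational(1, 2), Mul(Rational(-1, 2), N)))
Function('l')(P) = P (Function('l')(P) = Add(0, P) = P)
Function('O')(I) = Add(Rational(-147, 2), Mul(Rational(-3, 2), I)) (Function('O')(I) = Mul(3, Add(-25, Add(Rational(1, 2), Mul(Rational(-1, 2), I)))) = Mul(3, Add(Rational(-49, 2), Mul(Rational(-1, 2), I))) = Add(Rational(-147, 2), Mul(Rational(-3, 2), I)))
Add(Add(Function('l')(-32), Function('O')(-3)), Mul(-1, 4530)) = Add(Add(-32, Add(Rational(-147, 2), Mul(Rational(-3, 2), -3))), Mul(-1, 4530)) = Add(Add(-32, Add(Rational(-147, 2), Rational(9, 2))), -4530) = Add(Add(-32, -69), -4530) = Add(-101, -4530) = -4631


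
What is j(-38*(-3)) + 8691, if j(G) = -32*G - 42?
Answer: 5001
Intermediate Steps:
j(G) = -42 - 32*G
j(-38*(-3)) + 8691 = (-42 - (-1216)*(-3)) + 8691 = (-42 - 32*114) + 8691 = (-42 - 3648) + 8691 = -3690 + 8691 = 5001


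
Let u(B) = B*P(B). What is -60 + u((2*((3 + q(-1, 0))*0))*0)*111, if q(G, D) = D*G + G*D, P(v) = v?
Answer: -60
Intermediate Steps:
q(G, D) = 2*D*G (q(G, D) = D*G + D*G = 2*D*G)
u(B) = B**2 (u(B) = B*B = B**2)
-60 + u((2*((3 + q(-1, 0))*0))*0)*111 = -60 + ((2*((3 + 2*0*(-1))*0))*0)**2*111 = -60 + ((2*((3 + 0)*0))*0)**2*111 = -60 + ((2*(3*0))*0)**2*111 = -60 + ((2*0)*0)**2*111 = -60 + (0*0)**2*111 = -60 + 0**2*111 = -60 + 0*111 = -60 + 0 = -60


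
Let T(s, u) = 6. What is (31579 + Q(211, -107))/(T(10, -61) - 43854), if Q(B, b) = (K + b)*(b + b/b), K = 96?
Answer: -10915/14616 ≈ -0.74678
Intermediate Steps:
Q(B, b) = (1 + b)*(96 + b) (Q(B, b) = (96 + b)*(b + b/b) = (96 + b)*(b + 1) = (96 + b)*(1 + b) = (1 + b)*(96 + b))
(31579 + Q(211, -107))/(T(10, -61) - 43854) = (31579 + (96 + (-107)² + 97*(-107)))/(6 - 43854) = (31579 + (96 + 11449 - 10379))/(-43848) = (31579 + 1166)*(-1/43848) = 32745*(-1/43848) = -10915/14616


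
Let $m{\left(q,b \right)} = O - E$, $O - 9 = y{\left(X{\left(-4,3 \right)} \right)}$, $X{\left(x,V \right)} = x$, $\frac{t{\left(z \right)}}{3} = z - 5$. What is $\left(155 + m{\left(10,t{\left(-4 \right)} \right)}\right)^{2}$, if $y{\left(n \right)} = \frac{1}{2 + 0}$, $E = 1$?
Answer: $\frac{106929}{4} \approx 26732.0$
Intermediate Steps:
$t{\left(z \right)} = -15 + 3 z$ ($t{\left(z \right)} = 3 \left(z - 5\right) = 3 \left(-5 + z\right) = -15 + 3 z$)
$y{\left(n \right)} = \frac{1}{2}$
$O = \frac{19}{2}$ ($O = 9 + \frac{1}{2} = \frac{19}{2} \approx 9.5$)
$m{\left(q,b \right)} = \frac{17}{2}$ ($m{\left(q,b \right)} = \frac{19}{2} - 1 = \frac{17}{2}$)
$\left(155 + m{\left(10,t{\left(-4 \right)} \right)}\right)^{2} = \left(155 + \frac{17}{2}\right)^{2} = \left(\frac{327}{2}\right)^{2} = \frac{106929}{4}$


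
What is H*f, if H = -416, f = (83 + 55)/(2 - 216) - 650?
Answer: 28961504/107 ≈ 2.7067e+5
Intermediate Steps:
f = -69619/107 (f = 138/(-214) - 650 = 138*(-1/214) - 650 = -69/107 - 650 = -69619/107 ≈ -650.64)
H*f = -416*(-69619/107) = 28961504/107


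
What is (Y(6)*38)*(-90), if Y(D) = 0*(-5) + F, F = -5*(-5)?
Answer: -85500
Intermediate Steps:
F = 25
Y(D) = 25 (Y(D) = 0*(-5) + 25 = 0 + 25 = 25)
(Y(6)*38)*(-90) = (25*38)*(-90) = 950*(-90) = -85500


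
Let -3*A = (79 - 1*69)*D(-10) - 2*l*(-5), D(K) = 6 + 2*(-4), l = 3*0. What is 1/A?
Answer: 3/20 ≈ 0.15000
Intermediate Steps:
l = 0
D(K) = -2 (D(K) = 6 - 8 = -2)
A = 20/3 (A = -((79 - 1*69)*(-2) - 2*0*(-5))/3 = -((79 - 69)*(-2) + 0*(-5))/3 = -(10*(-2) + 0)/3 = -(-20 + 0)/3 = -⅓*(-20) = 20/3 ≈ 6.6667)
1/A = 1/(20/3) = 3/20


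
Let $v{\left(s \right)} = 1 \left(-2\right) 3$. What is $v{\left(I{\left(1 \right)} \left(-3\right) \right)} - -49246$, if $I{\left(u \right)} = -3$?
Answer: $49240$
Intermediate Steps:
$v{\left(s \right)} = -6$ ($v{\left(s \right)} = \left(-2\right) 3 = -6$)
$v{\left(I{\left(1 \right)} \left(-3\right) \right)} - -49246 = -6 - -49246 = -6 + 49246 = 49240$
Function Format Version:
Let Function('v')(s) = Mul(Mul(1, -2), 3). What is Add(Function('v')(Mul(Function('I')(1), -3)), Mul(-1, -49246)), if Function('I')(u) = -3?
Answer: 49240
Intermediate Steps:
Function('v')(s) = -6 (Function('v')(s) = Mul(-2, 3) = -6)
Add(Function('v')(Mul(Function('I')(1), -3)), Mul(-1, -49246)) = Add(-6, Mul(-1, -49246)) = Add(-6, 49246) = 49240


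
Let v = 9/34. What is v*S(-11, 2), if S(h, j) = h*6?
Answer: -297/17 ≈ -17.471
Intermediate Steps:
S(h, j) = 6*h
v = 9/34 (v = 9*(1/34) = 9/34 ≈ 0.26471)
v*S(-11, 2) = 9*(6*(-11))/34 = (9/34)*(-66) = -297/17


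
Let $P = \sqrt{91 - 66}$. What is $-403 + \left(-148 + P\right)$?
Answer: $-546$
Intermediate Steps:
$P = 5$ ($P = \sqrt{25} = 5$)
$-403 + \left(-148 + P\right) = -403 + \left(-148 + 5\right) = -403 - 143 = -546$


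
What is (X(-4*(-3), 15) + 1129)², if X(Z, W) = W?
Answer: 1308736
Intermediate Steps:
(X(-4*(-3), 15) + 1129)² = (15 + 1129)² = 1144² = 1308736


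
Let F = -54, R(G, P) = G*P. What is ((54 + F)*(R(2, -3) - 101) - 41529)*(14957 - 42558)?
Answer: 1146241929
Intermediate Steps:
((54 + F)*(R(2, -3) - 101) - 41529)*(14957 - 42558) = ((54 - 54)*(2*(-3) - 101) - 41529)*(14957 - 42558) = (0*(-6 - 101) - 41529)*(-27601) = (0*(-107) - 41529)*(-27601) = (0 - 41529)*(-27601) = -41529*(-27601) = 1146241929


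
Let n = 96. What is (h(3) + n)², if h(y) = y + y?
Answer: 10404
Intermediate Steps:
h(y) = 2*y
(h(3) + n)² = (2*3 + 96)² = (6 + 96)² = 102² = 10404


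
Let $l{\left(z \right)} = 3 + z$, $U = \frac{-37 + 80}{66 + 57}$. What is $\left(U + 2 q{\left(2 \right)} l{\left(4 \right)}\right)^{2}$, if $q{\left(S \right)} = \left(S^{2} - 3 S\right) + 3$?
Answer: $\frac{3115225}{15129} \approx 205.91$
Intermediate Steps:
$q{\left(S \right)} = 3 + S^{2} - 3 S$
$U = \frac{43}{123} \approx 0.34959$
$\left(U + 2 q{\left(2 \right)} l{\left(4 \right)}\right)^{2} = \left(\frac{43}{123} + 2 \left(3 + 2^{2} - 6\right) \left(3 + 4\right)\right)^{2} = \left(\frac{43}{123} + 2 \left(3 + 4 - 6\right) 7\right)^{2} = \left(\frac{43}{123} + 2 \cdot 1 \cdot 7\right)^{2} = \left(\frac{43}{123} + 2 \cdot 7\right)^{2} = \left(\frac{43}{123} + 14\right)^{2} = \left(\frac{1765}{123}\right)^{2} = \frac{3115225}{15129}$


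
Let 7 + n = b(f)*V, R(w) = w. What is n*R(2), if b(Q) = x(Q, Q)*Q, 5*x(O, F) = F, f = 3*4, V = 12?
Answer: 3386/5 ≈ 677.20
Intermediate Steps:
f = 12
x(O, F) = F/5
b(Q) = Q²/5 (b(Q) = (Q/5)*Q = Q²/5)
n = 1693/5 (n = -7 + ((⅕)*12²)*12 = -7 + ((⅕)*144)*12 = -7 + (144/5)*12 = -7 + 1728/5 = 1693/5 ≈ 338.60)
n*R(2) = (1693/5)*2 = 3386/5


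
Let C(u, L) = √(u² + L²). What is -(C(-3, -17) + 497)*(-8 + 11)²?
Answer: -4473 - 9*√298 ≈ -4628.4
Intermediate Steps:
C(u, L) = √(L² + u²)
-(C(-3, -17) + 497)*(-8 + 11)² = -(√((-17)² + (-3)²) + 497)*(-8 + 11)² = -(√(289 + 9) + 497)*3² = -(√298 + 497)*9 = -(497 + √298)*9 = -(4473 + 9*√298) = -4473 - 9*√298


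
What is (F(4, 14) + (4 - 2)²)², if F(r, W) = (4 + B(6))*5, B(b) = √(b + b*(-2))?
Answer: 426 + 240*I*√6 ≈ 426.0 + 587.88*I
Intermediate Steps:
B(b) = √(-b) (B(b) = √(b - 2*b) = √(-b))
F(r, W) = 20 + 5*I*√6 (F(r, W) = (4 + √(-1*6))*5 = (4 + √(-6))*5 = (4 + I*√6)*5 = 20 + 5*I*√6)
(F(4, 14) + (4 - 2)²)² = ((20 + 5*I*√6) + (4 - 2)²)² = ((20 + 5*I*√6) + 2²)² = ((20 + 5*I*√6) + 4)² = (24 + 5*I*√6)²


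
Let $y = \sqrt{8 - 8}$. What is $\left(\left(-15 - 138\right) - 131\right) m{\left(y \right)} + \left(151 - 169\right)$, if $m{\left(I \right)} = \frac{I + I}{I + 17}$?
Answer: $-18$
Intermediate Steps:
$y = 0$ ($y = \sqrt{0} = 0$)
$m{\left(I \right)} = \frac{2 I}{17 + I}$
$\left(\left(-15 - 138\right) - 131\right) m{\left(y \right)} + \left(151 - 169\right) = \left(\left(-15 - 138\right) - 131\right) 2 \cdot 0 \frac{1}{17 + 0} + \left(151 - 169\right) = \left(-153 - 131\right) 2 \cdot 0 \cdot \frac{1}{17} + \left(151 - 169\right) = - 284 \cdot 2 \cdot 0 \cdot \frac{1}{17} - 18 = \left(-284\right) 0 - 18 = 0 - 18 = -18$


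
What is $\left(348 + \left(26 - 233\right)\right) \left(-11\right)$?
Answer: $-1551$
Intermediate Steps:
$\left(348 + \left(26 - 233\right)\right) \left(-11\right) = \left(348 - 207\right) \left(-11\right) = 141 \left(-11\right) = -1551$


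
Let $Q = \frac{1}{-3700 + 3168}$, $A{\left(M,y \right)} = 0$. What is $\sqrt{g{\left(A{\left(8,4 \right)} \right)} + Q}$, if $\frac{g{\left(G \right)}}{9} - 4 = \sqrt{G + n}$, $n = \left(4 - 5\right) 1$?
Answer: $\frac{\sqrt{2547083 + 636804 i}}{266} \approx 6.0458 + 0.74431 i$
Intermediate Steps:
$n = -1$ ($n = \left(-1\right) 1 = -1$)
$Q = - \frac{1}{532}$ ($Q = \frac{1}{-532} = - \frac{1}{532} \approx -0.0018797$)
$g{\left(G \right)} = 36 + 9 \sqrt{-1 + G}$ ($g{\left(G \right)} = 36 + 9 \sqrt{G - 1} = 36 + 9 \sqrt{-1 + G}$)
$\sqrt{g{\left(A{\left(8,4 \right)} \right)} + Q} = \sqrt{\left(36 + 9 \sqrt{-1 + 0}\right) - \frac{1}{532}} = \sqrt{\left(36 + 9 \sqrt{-1}\right) - \frac{1}{532}} = \sqrt{\left(36 + 9 i\right) - \frac{1}{532}} = \sqrt{\frac{19151}{532} + 9 i}$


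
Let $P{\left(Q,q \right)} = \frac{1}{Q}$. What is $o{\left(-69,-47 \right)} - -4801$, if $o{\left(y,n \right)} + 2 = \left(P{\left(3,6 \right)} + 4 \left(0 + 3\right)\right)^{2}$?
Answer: $\frac{44560}{9} \approx 4951.1$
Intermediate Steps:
$o{\left(y,n \right)} = \frac{1351}{9}$ ($o{\left(y,n \right)} = -2 + \left(\frac{1}{3} + 4 \left(0 + 3\right)\right)^{2} = -2 + \left(\frac{1}{3} + 4 \cdot 3\right)^{2} = -2 + \left(\frac{1}{3} + 12\right)^{2} = -2 + \left(\frac{37}{3}\right)^{2} = -2 + \frac{1369}{9} = \frac{1351}{9}$)
$o{\left(-69,-47 \right)} - -4801 = \frac{1351}{9} - -4801 = \frac{1351}{9} + 4801 = \frac{44560}{9}$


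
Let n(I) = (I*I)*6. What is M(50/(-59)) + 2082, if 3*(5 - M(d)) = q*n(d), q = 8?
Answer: 7224847/3481 ≈ 2075.5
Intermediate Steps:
n(I) = 6*I**2 (n(I) = I**2*6 = 6*I**2)
M(d) = 5 - 16*d**2 (M(d) = 5 - 8*6*d**2/3 = 5 - 16*d**2)
M(50/(-59)) + 2082 = (5 - 16*(50/(-59))**2) + 2082 = (5 - 16*(50*(-1/59))**2) + 2082 = (5 - 16*(-50/59)**2) + 2082 = (5 - 16*2500/3481) + 2082 = (5 - 40000/3481) + 2082 = -22595/3481 + 2082 = 7224847/3481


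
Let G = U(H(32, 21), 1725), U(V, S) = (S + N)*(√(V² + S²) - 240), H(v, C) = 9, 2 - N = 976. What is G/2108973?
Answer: -60080/702991 + 751*√330634/702991 ≈ 0.52881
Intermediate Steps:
N = -974 (N = 2 - 1*976 = 2 - 976 = -974)
U(V, S) = (-974 + S)*(-240 + √(S² + V²)) (U(V, S) = (S - 974)*(√(V² + S²) - 240) = (-974 + S)*(√(S² + V²) - 240) = (-974 + S)*(-240 + √(S² + V²)))
G = -180240 + 2253*√330634 (G = 233760 - 974*√(1725² + 9²) - 240*1725 + 1725*√(1725² + 9²) = 233760 - 974*√(2975625 + 81) - 414000 + 1725*√(2975625 + 81) = 233760 - 2922*√330634 - 414000 + 1725*√2975706 = 233760 - 2922*√330634 - 414000 + 1725*(3*√330634) = 233760 - 2922*√330634 - 414000 + 5175*√330634 = -180240 + 2253*√330634 ≈ 1.1153e+6)
G/2108973 = (-180240 + 2253*√330634)/2108973 = (-180240 + 2253*√330634)*(1/2108973) = -60080/702991 + 751*√330634/702991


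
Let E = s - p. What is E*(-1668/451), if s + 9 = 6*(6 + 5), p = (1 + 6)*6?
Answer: -25020/451 ≈ -55.477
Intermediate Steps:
p = 42 (p = 7*6 = 42)
s = 57 (s = -9 + 6*(6 + 5) = -9 + 6*11 = -9 + 66 = 57)
E = 15 (E = 57 - 1*42 = 57 - 42 = 15)
E*(-1668/451) = 15*(-1668/451) = -25020/451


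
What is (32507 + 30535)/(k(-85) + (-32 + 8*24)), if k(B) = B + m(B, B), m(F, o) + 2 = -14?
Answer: 63042/59 ≈ 1068.5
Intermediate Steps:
m(F, o) = -16 (m(F, o) = -2 - 14 = -16)
k(B) = -16 + B (k(B) = B - 16 = -16 + B)
(32507 + 30535)/(k(-85) + (-32 + 8*24)) = (32507 + 30535)/((-16 - 85) + (-32 + 8*24)) = 63042/(-101 + (-32 + 192)) = 63042/(-101 + 160) = 63042/59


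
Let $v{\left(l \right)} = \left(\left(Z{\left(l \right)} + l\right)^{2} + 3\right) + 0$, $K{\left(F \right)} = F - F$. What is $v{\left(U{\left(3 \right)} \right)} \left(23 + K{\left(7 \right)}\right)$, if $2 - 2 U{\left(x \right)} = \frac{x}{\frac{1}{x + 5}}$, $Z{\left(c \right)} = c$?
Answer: $11201$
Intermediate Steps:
$K{\left(F \right)} = 0$
$U{\left(x \right)} = 1 - \frac{x \left(5 + x\right)}{2}$ ($U{\left(x \right)} = 1 - \frac{x \frac{1}{\frac{1}{x + 5}}}{2} = 1 - \frac{x \frac{1}{\frac{1}{5 + x}}}{2} = 1 - \frac{x \left(5 + x\right)}{2}$)
$v{\left(l \right)} = 3 + 4 l^{2}$ ($v{\left(l \right)} = \left(\left(l + l\right)^{2} + 3\right) + 0 = \left(\left(2 l\right)^{2} + 3\right) + 0 = \left(4 l^{2} + 3\right) + 0 = \left(3 + 4 l^{2}\right) + 0 = 3 + 4 l^{2}$)
$v{\left(U{\left(3 \right)} \right)} \left(23 + K{\left(7 \right)}\right) = \left(3 + 4 \left(1 - \frac{15}{2} - \frac{3^{2}}{2}\right)^{2}\right) \left(23 + 0\right) = \left(3 + 4 \left(1 - \frac{15}{2} - \frac{9}{2}\right)^{2}\right) 23 = \left(3 + 4 \left(-11\right)^{2}\right) 23 = \left(3 + 4 \cdot 121\right) 23 = \left(3 + 484\right) 23 = 487 \cdot 23 = 11201$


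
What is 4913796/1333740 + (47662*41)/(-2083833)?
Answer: 636101075749/231607618785 ≈ 2.7465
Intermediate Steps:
4913796/1333740 + (47662*41)/(-2083833) = 4913796*(1/1333740) + 1954142*(-1/2083833) = 409483/111145 - 1954142/2083833 = 636101075749/231607618785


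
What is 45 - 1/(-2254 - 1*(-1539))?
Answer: 32176/715 ≈ 45.001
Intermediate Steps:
45 - 1/(-2254 - 1*(-1539)) = 45 - 1/(-2254 + 1539) = 45 - 1/(-715) = 45 - 1*(-1/715) = 45 + 1/715 = 32176/715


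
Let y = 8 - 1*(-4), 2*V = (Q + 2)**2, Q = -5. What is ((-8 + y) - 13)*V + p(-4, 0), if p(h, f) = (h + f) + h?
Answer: -97/2 ≈ -48.500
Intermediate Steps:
p(h, f) = f + 2*h (p(h, f) = (f + h) + h = f + 2*h)
V = 9/2 (V = (-5 + 2)**2/2 = (1/2)*(-3)**2 = (1/2)*9 = 9/2 ≈ 4.5000)
y = 12 (y = 8 + 4 = 12)
((-8 + y) - 13)*V + p(-4, 0) = ((-8 + 12) - 13)*(9/2) + (0 + 2*(-4)) = (4 - 13)*(9/2) + (0 - 8) = -9*9/2 - 8 = -81/2 - 8 = -97/2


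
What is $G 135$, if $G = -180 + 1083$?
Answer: $121905$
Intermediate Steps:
$G = 903$
$G 135 = 903 \cdot 135 = 121905$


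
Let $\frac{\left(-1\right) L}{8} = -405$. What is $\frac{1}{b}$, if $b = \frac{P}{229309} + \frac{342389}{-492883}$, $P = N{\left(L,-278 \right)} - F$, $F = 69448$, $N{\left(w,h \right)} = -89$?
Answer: $- \frac{113022507847}{112786484372} \approx -1.0021$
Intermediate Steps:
$L = 3240$ ($L = \left(-8\right) \left(-405\right) = 3240$)
$P = -69537$ ($P = -89 - 69448 = -69537$)
$b = - \frac{112786484372}{113022507847}$ ($b = - \frac{69537}{229309} + \frac{342389}{-492883} = \left(-69537\right) \frac{1}{229309} + 342389 \left(- \frac{1}{492883}\right) = - \frac{69537}{229309} - \frac{342389}{492883} = - \frac{112786484372}{113022507847} \approx -0.99791$)
$\frac{1}{b} = \frac{1}{- \frac{112786484372}{113022507847}} = - \frac{113022507847}{112786484372}$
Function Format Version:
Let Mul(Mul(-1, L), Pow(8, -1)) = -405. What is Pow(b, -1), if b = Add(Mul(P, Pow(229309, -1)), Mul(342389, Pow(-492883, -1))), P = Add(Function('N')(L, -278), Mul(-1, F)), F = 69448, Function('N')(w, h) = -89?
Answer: Rational(-113022507847, 112786484372) ≈ -1.0021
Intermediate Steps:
L = 3240 (L = Mul(-8, -405) = 3240)
P = -69537 (P = Add(-89, Mul(-1, 69448)) = Add(-89, -69448) = -69537)
b = Rational(-112786484372, 113022507847) (b = Add(Mul(-69537, Pow(229309, -1)), Mul(342389, Pow(-492883, -1))) = Add(Mul(-69537, Rational(1, 229309)), Mul(342389, Rational(-1, 492883))) = Add(Rational(-69537, 229309), Rational(-342389, 492883)) = Rational(-112786484372, 113022507847) ≈ -0.99791)
Pow(b, -1) = Pow(Rational(-112786484372, 113022507847), -1) = Rational(-113022507847, 112786484372)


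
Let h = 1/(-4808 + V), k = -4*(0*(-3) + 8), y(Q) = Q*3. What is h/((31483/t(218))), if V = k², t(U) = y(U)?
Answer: -327/59565836 ≈ -5.4897e-6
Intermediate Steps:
y(Q) = 3*Q
t(U) = 3*U
k = -32 (k = -4*(0 + 8) = -4*8 = -32)
V = 1024 (V = (-32)² = 1024)
h = -1/3784 (h = 1/(-4808 + 1024) = 1/(-3784) = -1/3784 ≈ -0.00026427)
h/((31483/t(218))) = -1/(3784*(31483/((3*218)))) = -1/(3784*(31483/654)) = -1/(3784*(31483*(1/654))) = -1/(3784*31483/654) = -1/3784*654/31483 = -327/59565836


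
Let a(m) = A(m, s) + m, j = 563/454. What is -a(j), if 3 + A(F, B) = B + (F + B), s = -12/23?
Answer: 8162/5221 ≈ 1.5633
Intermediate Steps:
s = -12/23 (s = -12*1/23 = -12/23 ≈ -0.52174)
A(F, B) = -3 + F + 2*B (A(F, B) = -3 + (B + (F + B)) = -3 + (B + (B + F)) = -3 + (F + 2*B) = -3 + F + 2*B)
j = 563/454 (j = 563*(1/454) = 563/454 ≈ 1.2401)
a(m) = -93/23 + 2*m (a(m) = (-3 + m + 2*(-12/23)) + m = (-3 + m - 24/23) + m = (-93/23 + m) + m = -93/23 + 2*m)
-a(j) = -(-93/23 + 2*(563/454)) = -(-93/23 + 563/227) = -1*(-8162/5221) = 8162/5221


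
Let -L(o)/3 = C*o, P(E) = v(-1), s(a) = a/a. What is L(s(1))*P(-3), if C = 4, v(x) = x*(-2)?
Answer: -24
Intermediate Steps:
v(x) = -2*x
s(a) = 1
P(E) = 2 (P(E) = -2*(-1) = 2)
L(o) = -12*o
L(s(1))*P(-3) = -12*1*2 = -12*2 = -24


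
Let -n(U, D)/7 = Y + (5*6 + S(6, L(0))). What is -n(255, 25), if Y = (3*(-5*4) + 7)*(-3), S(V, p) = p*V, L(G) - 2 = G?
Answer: 1407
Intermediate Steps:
L(G) = 2 + G
S(V, p) = V*p
Y = 159 (Y = (3*(-20) + 7)*(-3) = (-60 + 7)*(-3) = -53*(-3) = 159)
n(U, D) = -1407 (n(U, D) = -7*(159 + (5*6 + 6*(2 + 0))) = -7*(159 + (30 + 6*2)) = -7*(159 + (30 + 12)) = -7*(159 + 42) = -7*201 = -1407)
-n(255, 25) = -1*(-1407) = 1407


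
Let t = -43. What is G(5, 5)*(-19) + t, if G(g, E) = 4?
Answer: -119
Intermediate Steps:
G(5, 5)*(-19) + t = 4*(-19) - 43 = -76 - 43 = -119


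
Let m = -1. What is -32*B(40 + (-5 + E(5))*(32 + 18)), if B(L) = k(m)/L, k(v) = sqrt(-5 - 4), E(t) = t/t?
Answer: 3*I/5 ≈ 0.6*I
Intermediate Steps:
E(t) = 1
k(v) = 3*I (k(v) = sqrt(-9) = 3*I)
B(L) = 3*I/L (B(L) = (3*I)/L = 3*I/L)
-32*B(40 + (-5 + E(5))*(32 + 18)) = -96*I/(40 + (-5 + 1)*(32 + 18)) = -96*I/(40 - 4*50) = -96*I/(40 - 200) = -96*I/(-160) = -96*I*(-1)/160 = -(-3)*I/5 = 3*I/5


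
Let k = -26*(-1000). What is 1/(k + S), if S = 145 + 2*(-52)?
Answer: 1/26041 ≈ 3.8401e-5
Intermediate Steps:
k = 26000
S = 41 (S = 145 - 104 = 41)
1/(k + S) = 1/(26000 + 41) = 1/26041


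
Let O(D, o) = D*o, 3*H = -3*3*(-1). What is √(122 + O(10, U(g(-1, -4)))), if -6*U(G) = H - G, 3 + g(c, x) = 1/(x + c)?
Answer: √1005/3 ≈ 10.567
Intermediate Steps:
H = 3 (H = (-3*3*(-1))/3 = (-9*(-1))/3 = (⅓)*9 = 3)
g(c, x) = -3 + 1/(c + x) (g(c, x) = -3 + 1/(x + c) = -3 + 1/(c + x))
U(G) = -½ + G/6 (U(G) = -(3 - G)/6 = -½ + G/6)
√(122 + O(10, U(g(-1, -4)))) = √(122 + 10*(-½ + ((1 - 3*(-1) - 3*(-4))/(-1 - 4))/6)) = √(122 + 10*(-½ + ((1 + 3 + 12)/(-5))/6)) = √(122 + 10*(-½ + (-⅕*16)/6)) = √(122 + 10*(-½ + (⅙)*(-16/5))) = √(122 + 10*(-½ - 8/15)) = √(122 + 10*(-31/30)) = √(122 - 31/3) = √(335/3) = √1005/3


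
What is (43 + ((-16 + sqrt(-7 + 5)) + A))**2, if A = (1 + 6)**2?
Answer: (76 + I*sqrt(2))**2 ≈ 5774.0 + 214.96*I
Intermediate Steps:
A = 49 (A = 7**2 = 49)
(43 + ((-16 + sqrt(-7 + 5)) + A))**2 = (43 + ((-16 + sqrt(-7 + 5)) + 49))**2 = (43 + ((-16 + sqrt(-2)) + 49))**2 = (43 + ((-16 + I*sqrt(2)) + 49))**2 = (43 + (33 + I*sqrt(2)))**2 = (76 + I*sqrt(2))**2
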